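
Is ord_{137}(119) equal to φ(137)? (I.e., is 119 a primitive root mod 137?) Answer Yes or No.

No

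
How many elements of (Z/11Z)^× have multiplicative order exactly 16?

0

φ(11) = 11 − 1 = 10 = 2 · 5.
Since (Z/11Z)^× is cyclic of order 10, the number of elements of order d is φ(d) when d | 10 and 0 otherwise.
16 does not divide 10, so no element of (Z/11Z)^× has order 16.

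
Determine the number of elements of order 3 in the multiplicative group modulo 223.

2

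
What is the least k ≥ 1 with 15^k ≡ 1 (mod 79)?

26

Since 15 ∈ (Z/79Z)^×, its order divides φ(79) = 79 − 1 = 78 = 2 · 3 · 13.
Divisors of 78: 1, 2, 3, 6, 13, 26, 39, 78.
Compute 15^d (mod 79) for the divisors d until we hit 1:
15^1 ≡ 15
15^2 ≡ 67
15^3 ≡ 57
15^6 ≡ 10
15^13 ≡ 78
15^26 ≡ 1
So ord_79(15) = 26.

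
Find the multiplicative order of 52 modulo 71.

70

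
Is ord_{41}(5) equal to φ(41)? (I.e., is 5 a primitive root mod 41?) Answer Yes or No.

No

φ(41) = 41 − 1 = 40 = 2^3 · 5.
5 is a primitive root mod 41 iff 5^(φ(41)/q) ≢ 1 for every prime q | φ(41), i.e. q ∈ {2, 5}.
5^20 ≡ 1 (mod 41)  [q = 2: ≡ 1 ✗]
5^8 ≡ 18 (mod 41)  [q = 5: ≢ 1 ✓]
The check at q = 2 fails, so 5 generates a proper subgroup.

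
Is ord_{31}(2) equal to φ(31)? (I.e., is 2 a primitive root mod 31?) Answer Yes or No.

φ(31) = 31 − 1 = 30 = 2 · 3 · 5.
An element g generates (Z/31Z)^× iff g^(30/q) ≢ 1 (mod 31) for each prime q ∈ {2, 3, 5}.
2^15 ≡ 1 (mod 31)  [q = 2: ≡ 1 ✗]
2^10 ≡ 1 (mod 31)  [q = 3: ≡ 1 ✗]
2^6 ≡ 2 (mod 31)  [q = 5: ≢ 1 ✓]
Since 2^15 ≡ 1, the order of 2 divides 15 < 30, so 2 is not a primitive root.

No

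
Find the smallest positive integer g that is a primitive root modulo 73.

5

φ(73) = 73 − 1 = 72 = 2^3 · 3^2.
g is a primitive root iff g^(72/q) ≢ 1 (mod 73) for each prime q ∈ {2, 3}.
g = 2: 2^36 ≡ 1 — hits 1, so not a primitive root.
g = 3: 3^36 ≡ 1 — hits 1, so not a primitive root.
g = 4: 4^36 ≡ 1 — hits 1, so not a primitive root.
g = 5: 5^36 ≡ 72; 5^24 ≡ 8 — none is 1, so 5 is a primitive root.
So 5 is the smallest generator of (Z/73Z)^×.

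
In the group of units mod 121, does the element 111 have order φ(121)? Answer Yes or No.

No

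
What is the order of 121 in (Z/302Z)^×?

75

The order of 121 must divide φ(302) = φ(2)·φ(151) = 1·150 = 150 = 2 · 3 · 5^2.
Divisors of 150: 1, 2, 3, 5, 6, 10, 15, 25, 30, 50, 75, 150.
Compute 121^d (mod 302) for the divisors d until we hit 1:
121^1 ≡ 121 (mod 302)
121^2 ≡ 145 (mod 302)
121^3 ≡ 29 (mod 302)
121^5 ≡ 279 (mod 302)
121^6 ≡ 237 (mod 302)
121^10 ≡ 227 (mod 302)
121^15 ≡ 215 (mod 302)
121^25 ≡ 183 (mod 302)
121^30 ≡ 19 (mod 302)
121^50 ≡ 269 (mod 302)
121^75 ≡ 1 (mod 302) ✓
So ord_302(121) = 75.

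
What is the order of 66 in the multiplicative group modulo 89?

88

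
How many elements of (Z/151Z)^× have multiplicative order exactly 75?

40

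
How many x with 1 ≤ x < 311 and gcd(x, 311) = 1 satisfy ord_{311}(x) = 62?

30

φ(311) = 311 − 1 = 310 = 2 · 5 · 31.
Since (Z/311Z)^× is cyclic of order 310, the number of elements of order d is φ(d) when d | 310 and 0 otherwise.
62 = 2 · 31 divides 310, and φ(62) = 30.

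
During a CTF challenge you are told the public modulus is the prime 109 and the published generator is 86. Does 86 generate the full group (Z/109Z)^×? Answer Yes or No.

No

φ(109) = 109 − 1 = 108 = 2^2 · 3^3.
It suffices to check that the order of 86 is not a proper divisor of 108: compute 86^(108/q) for q ∈ {2, 3}.
86^54 ≡ 108 (mod 109)  [q = 2: ≢ 1 ✓]
86^36 ≡ 1 (mod 109)  [q = 3: ≡ 1 ✗]
Since 86^36 ≡ 1, the order of 86 divides 36 < 108, so 86 is not a primitive root.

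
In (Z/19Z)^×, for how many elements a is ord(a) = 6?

2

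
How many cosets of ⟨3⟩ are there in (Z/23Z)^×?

2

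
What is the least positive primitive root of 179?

2

φ(179) = 179 − 1 = 178 = 2 · 89.
g is a primitive root iff g^(178/q) ≢ 1 (mod 179) for each prime q ∈ {2, 89}.
g = 2: 2^89 ≡ 178; 2^2 ≡ 4 — none is 1, so 2 is a primitive root.
So 2 is the smallest generator of (Z/179Z)^×.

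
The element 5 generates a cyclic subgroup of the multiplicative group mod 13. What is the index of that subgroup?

3

Since 5 ∈ (Z/13Z)^×, its order divides φ(13) = 13 − 1 = 12 = 2^2 · 3.
Divisors of 12: 1, 2, 3, 4, 6, 12.
Evaluate successive powers at the divisors of 12:
5^1 ≡ 5
5^2 ≡ 12
5^3 ≡ 8
5^4 ≡ 1
The order of 5 is 4, so the subgroup it generates has 4 elements.
[(Z/13Z)^× : ⟨5⟩] = 12/4 = 3.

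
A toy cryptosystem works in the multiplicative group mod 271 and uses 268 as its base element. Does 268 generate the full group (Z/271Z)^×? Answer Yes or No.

No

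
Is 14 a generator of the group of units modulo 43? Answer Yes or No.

φ(43) = 43 − 1 = 42 = 2 · 3 · 7.
14 is a primitive root mod 43 iff 14^(φ(43)/q) ≢ 1 for every prime q | φ(43), i.e. q ∈ {2, 3, 7}.
14^21 ≡ 1 (mod 43)  [q = 2: ≡ 1 ✗]
14^14 ≡ 6 (mod 43)  [q = 3: ≢ 1 ✓]
14^6 ≡ 21 (mod 43)  [q = 7: ≢ 1 ✓]
The check at q = 2 fails, so 14 generates a proper subgroup.

No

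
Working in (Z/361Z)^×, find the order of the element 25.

171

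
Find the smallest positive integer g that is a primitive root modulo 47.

5

φ(47) = 47 − 1 = 46 = 2 · 23.
g is a primitive root iff g^(46/q) ≢ 1 (mod 47) for each prime q ∈ {2, 23}.
g = 2: 2^23 ≡ 1 — hits 1, so not a primitive root.
g = 3: 3^23 ≡ 1 — hits 1, so not a primitive root.
g = 4: 4^23 ≡ 1 — hits 1, so not a primitive root.
g = 5: 5^23 ≡ 46; 5^2 ≡ 25 — none is 1, so 5 is a primitive root.
The smallest primitive root modulo 47 is 5.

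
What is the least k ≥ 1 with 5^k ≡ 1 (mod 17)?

By Lagrange's theorem, ord_17(5) divides φ(17) = 17 − 1 = 16 = 2^4.
Divisors of 16: 1, 2, 4, 8, 16.
Compute 5^d (mod 17) for the divisors d until we hit 1:
5^1 ≡ 5 (mod 17)
5^2 ≡ 8 (mod 17)
5^4 ≡ 13 (mod 17)
5^8 ≡ 16 (mod 17)
5^16 ≡ 1 (mod 17) ✓
Hence ord(5) = 16.

16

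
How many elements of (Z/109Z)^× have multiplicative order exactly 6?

2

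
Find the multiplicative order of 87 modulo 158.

13

ord(87) | φ(158) = φ(2)·φ(79) = 1·78 = 78 = 2 · 3 · 13.
Divisors of 78: 1, 2, 3, 6, 13, 26, 39, 78.
Evaluate successive powers at the divisors of 78:
87^1 ≡ 87
87^2 ≡ 143
87^3 ≡ 117
87^6 ≡ 101
87^13 ≡ 1
Therefore the multiplicative order of 87 modulo 158 is 13.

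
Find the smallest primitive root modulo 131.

φ(131) = 131 − 1 = 130 = 2 · 5 · 13.
Test candidates g = 2, 3, … against the prime factors q ∈ {2, 5, 13} of φ(131): g is a generator iff g^(130/q) ≢ 1 for every such q.
g = 2: 2^65 ≡ 130; 2^26 ≡ 53; 2^10 ≡ 107 — none is 1, so 2 is a primitive root.
So 2 is the smallest generator of (Z/131Z)^×.

2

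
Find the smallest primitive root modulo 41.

6

φ(41) = 41 − 1 = 40 = 2^3 · 5.
g is a primitive root iff g^(40/q) ≢ 1 (mod 41) for each prime q ∈ {2, 5}.
g = 2: 2^20 ≡ 1 — hits 1, so not a primitive root.
g = 3: 3^20 ≡ 40; 3^8 ≡ 1 — hits 1, so not a primitive root.
g = 4: 4^20 ≡ 1 — hits 1, so not a primitive root.
g = 5: 5^20 ≡ 1 — hits 1, so not a primitive root.
g = 6: 6^20 ≡ 40; 6^8 ≡ 10 — none is 1, so 6 is a primitive root.
So 6 is the smallest generator of (Z/41Z)^×.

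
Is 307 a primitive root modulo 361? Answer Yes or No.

φ(361) = φ(19^2) = 19·(19−1) = 342 = 2 · 3^2 · 19.
It suffices to check that the order of 307 is not a proper divisor of 342: compute 307^(342/q) for q ∈ {2, 3, 19}.
307^171 ≡ 360 (mod 361)  [q = 2: ≢ 1 ✓]
307^114 ≡ 292 (mod 361)  [q = 3: ≢ 1 ✓]
307^18 ≡ 1 (mod 361)  [q = 19: ≡ 1 ✗]
Since 307^18 ≡ 1, the order of 307 divides 18 < 342, so 307 is not a primitive root.

No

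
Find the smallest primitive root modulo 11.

φ(11) = 11 − 1 = 10 = 2 · 5.
Test candidates g = 2, 3, … against the prime factors q ∈ {2, 5} of φ(11): g is a generator iff g^(10/q) ≢ 1 for every such q.
g = 2: 2^5 ≡ 10; 2^2 ≡ 4 — none is 1, so 2 is a primitive root.
The smallest primitive root modulo 11 is 2.

2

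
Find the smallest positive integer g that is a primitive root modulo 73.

5

φ(73) = 73 − 1 = 72 = 2^3 · 3^2.
Test candidates g = 2, 3, … against the prime factors q ∈ {2, 3} of φ(73): g is a generator iff g^(72/q) ≢ 1 for every such q.
g = 2: 2^36 ≡ 1 — hits 1, so not a primitive root.
g = 3: 3^36 ≡ 1 — hits 1, so not a primitive root.
g = 4: 4^36 ≡ 1 — hits 1, so not a primitive root.
g = 5: 5^36 ≡ 72; 5^24 ≡ 8 — none is 1, so 5 is a primitive root.
The smallest primitive root modulo 73 is 5.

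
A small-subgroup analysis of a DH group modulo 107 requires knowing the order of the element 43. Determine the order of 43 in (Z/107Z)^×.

106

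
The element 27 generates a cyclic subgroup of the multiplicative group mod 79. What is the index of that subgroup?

The order of 27 must divide φ(79) = 79 − 1 = 78 = 2 · 3 · 13.
Divisors of 78: 1, 2, 3, 6, 13, 26, 39, 78.
Test each divisor d:
27^1 ≡ 27 (mod 79)
27^2 ≡ 18 (mod 79)
27^3 ≡ 12 (mod 79)
27^6 ≡ 65 (mod 79)
27^13 ≡ 78 (mod 79)
27^26 ≡ 1 (mod 79) ✓
The order of 27 is 26, so the subgroup it generates has 26 elements.
[(Z/79Z)^× : ⟨27⟩] = 78/26 = 3.

3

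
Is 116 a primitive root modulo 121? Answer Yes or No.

Yes

φ(121) = φ(11^2) = 11·(11−1) = 110 = 2 · 5 · 11.
116 is a primitive root mod 121 iff 116^(φ(121)/q) ≢ 1 for every prime q | φ(121), i.e. q ∈ {2, 5, 11}.
116^55 ≡ 120 (mod 121)  [q = 2: ≢ 1 ✓]
116^22 ≡ 3 (mod 121)  [q = 5: ≢ 1 ✓]
116^10 ≡ 78 (mod 121)  [q = 11: ≢ 1 ✓]
None equal 1, so ord_121(116) = 110: 116 is a primitive root.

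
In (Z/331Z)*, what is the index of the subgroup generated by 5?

2

By Lagrange's theorem, ord_331(5) divides φ(331) = 331 − 1 = 330 = 2 · 3 · 5 · 11.
Divisors of 330: 1, 2, 3, 5, 6, 10, 11, 15, 22, 30, 33, 55, 66, 110, 165, 330.
Evaluate successive powers at the divisors of 330:
5^1 ≡ 5 (mod 331)
5^2 ≡ 25 (mod 331)
5^3 ≡ 125 (mod 331)
5^5 ≡ 146 (mod 331)
5^6 ≡ 68 (mod 331)
5^10 ≡ 132 (mod 331)
5^11 ≡ 329 (mod 331)
5^15 ≡ 74 (mod 331)
5^22 ≡ 4 (mod 331)
5^30 ≡ 180 (mod 331)
5^33 ≡ 323 (mod 331)
5^55 ≡ 299 (mod 331)
5^66 ≡ 64 (mod 331)
5^110 ≡ 31 (mod 331)
5^165 ≡ 1 (mod 331) ✓
The order of 5 is 165, so the subgroup it generates has 165 elements.
[(Z/331Z)^× : ⟨5⟩] = 330/165 = 2.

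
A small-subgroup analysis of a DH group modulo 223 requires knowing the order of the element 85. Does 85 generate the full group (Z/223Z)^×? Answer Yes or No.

φ(223) = 223 − 1 = 222 = 2 · 3 · 37.
Test 85^(222/q) mod 223 for each prime factor q of 222:
85^111 ≡ 222 (mod 223)  [q = 2: ≢ 1 ✓]
85^74 ≡ 39 (mod 223)  [q = 3: ≢ 1 ✓]
85^6 ≡ 66 (mod 223)  [q = 37: ≢ 1 ✓]
All checks pass, so 85 has order 222 and is a primitive root modulo 223.

Yes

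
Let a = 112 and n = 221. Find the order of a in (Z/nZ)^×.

16

Since 112 ∈ (Z/221Z)^×, its order divides φ(221) = φ(13·17) = (13−1)·(17−1) = 12·16 = 192 = 2^6 · 3.
Divisors of 192: 1, 2, 3, 4, 6, 8, 12, 16, 24, 32, 48, 64, 96, 192.
Compute 112^d (mod 221) for the divisors d until we hit 1:
112^1 ≡ 112
112^2 ≡ 168
112^3 ≡ 31
112^4 ≡ 157
112^6 ≡ 77
112^8 ≡ 118
112^12 ≡ 183
112^16 ≡ 1
The smallest such exponent is 16, so the order of 112 is 16.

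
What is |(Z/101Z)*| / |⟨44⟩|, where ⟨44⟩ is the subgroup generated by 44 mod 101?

5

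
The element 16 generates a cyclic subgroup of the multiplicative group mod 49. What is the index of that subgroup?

Since 16 ∈ (Z/49Z)^×, its order divides φ(49) = φ(7^2) = 7·(7−1) = 42 = 2 · 3 · 7.
Divisors of 42: 1, 2, 3, 6, 7, 14, 21, 42.
Check 16^d mod 49 for each divisor in increasing order:
16^1 ≡ 16
16^2 ≡ 11
16^3 ≡ 29
16^6 ≡ 8
16^7 ≡ 30
16^14 ≡ 18
16^21 ≡ 1
Thus |⟨16⟩| = ord(16) = 21.
The index is φ(49) / ord(16) = 42 / 21 = 2.

2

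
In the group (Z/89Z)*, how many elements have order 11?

10

φ(89) = 89 − 1 = 88 = 2^3 · 11.
In a cyclic group of order 88, there are φ(d) elements of order d for each divisor d of 88, and zero for non-divisors.
11 | 88, and φ(11) = 11 − 1 = 10.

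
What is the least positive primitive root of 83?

2

φ(83) = 83 − 1 = 82 = 2 · 41.
Test candidates g = 2, 3, … against the prime factors q ∈ {2, 41} of φ(83): g is a generator iff g^(82/q) ≢ 1 for every such q.
g = 2: 2^41 ≡ 82; 2^2 ≡ 4 — none is 1, so 2 is a primitive root.
Hence the least primitive root of 83 is 2.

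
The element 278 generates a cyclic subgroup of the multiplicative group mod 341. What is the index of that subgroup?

30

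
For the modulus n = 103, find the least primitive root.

φ(103) = 103 − 1 = 102 = 2 · 3 · 17.
g is a primitive root iff g^(102/q) ≢ 1 (mod 103) for each prime q ∈ {2, 3, 17}.
g = 2: 2^51 ≡ 1 — hits 1, so not a primitive root.
g = 3: 3^51 ≡ 102; 3^34 ≡ 1 — hits 1, so not a primitive root.
g = 4: 4^51 ≡ 1 — hits 1, so not a primitive root.
g = 5: 5^51 ≡ 102; 5^34 ≡ 56; 5^6 ≡ 72 — none is 1, so 5 is a primitive root.
Hence the least primitive root of 103 is 5.

5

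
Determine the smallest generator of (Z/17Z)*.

φ(17) = 17 − 1 = 16 = 2^4.
Test candidates g = 2, 3, … against the prime factors q ∈ {2} of φ(17): g is a generator iff g^(16/q) ≢ 1 for every such q.
g = 2: 2^8 ≡ 1 — hits 1, so not a primitive root.
g = 3: 3^8 ≡ 16 — none is 1, so 3 is a primitive root.
Hence the least primitive root of 17 is 3.

3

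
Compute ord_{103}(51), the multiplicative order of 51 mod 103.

Since 51 ∈ (Z/103Z)^×, its order divides φ(103) = 103 − 1 = 102 = 2 · 3 · 17.
Divisors of 102: 1, 2, 3, 6, 17, 34, 51, 102.
Check 51^d mod 103 for each divisor in increasing order:
51^1 ≡ 51 (mod 103)
51^2 ≡ 26 (mod 103)
51^3 ≡ 90 (mod 103)
51^6 ≡ 66 (mod 103)
51^17 ≡ 57 (mod 103)
51^34 ≡ 56 (mod 103)
51^51 ≡ 102 (mod 103)
51^102 ≡ 1 (mod 103) ✓
Hence ord(51) = 102.

102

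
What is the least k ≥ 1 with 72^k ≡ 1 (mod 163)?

By Lagrange's theorem, ord_163(72) divides φ(163) = 163 − 1 = 162 = 2 · 3^4.
Divisors of 162: 1, 2, 3, 6, 9, 18, 27, 54, 81, 162.
Check 72^d mod 163 for each divisor in increasing order:
72^1 ≡ 72
72^2 ≡ 131
72^3 ≡ 141
72^6 ≡ 158
72^9 ≡ 110
72^18 ≡ 38
72^27 ≡ 105
72^54 ≡ 104
72^81 ≡ 162
72^162 ≡ 1
The smallest such exponent is 162, so the order of 72 is 162.

162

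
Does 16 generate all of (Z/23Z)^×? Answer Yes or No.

φ(23) = 23 − 1 = 22 = 2 · 11.
Test 16^(22/q) mod 23 for each prime factor q of 22:
16^11 ≡ 1 (mod 23)  [q = 2: ≡ 1 ✗]
16^2 ≡ 3 (mod 23)  [q = 11: ≢ 1 ✓]
16^11 ≡ 1 shows ord(16) | 11, strictly less than φ(23); not a primitive root.

No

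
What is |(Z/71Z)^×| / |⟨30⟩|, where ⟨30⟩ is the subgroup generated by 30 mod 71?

ord(30) | φ(71) = 71 − 1 = 70 = 2 · 5 · 7.
Divisors of 70: 1, 2, 5, 7, 10, 14, 35, 70.
Check 30^d mod 71 for each divisor in increasing order:
30^1 ≡ 30 (mod 71)
30^2 ≡ 48 (mod 71)
30^5 ≡ 37 (mod 71)
30^7 ≡ 1 (mod 71) ✓
So ord_71(30) = 7, hence |⟨30⟩| = 7.
Index = |(Z/71Z)^×| / |⟨30⟩| = 70 / 7 = 10.

10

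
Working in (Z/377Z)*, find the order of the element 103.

The order of 103 must divide φ(377) = φ(13·29) = (13−1)·(29−1) = 12·28 = 336 = 2^4 · 3 · 7.
Divisors of 336: 1, 2, 3, 4, 6, 7, 8, 12, 14, 16, 21, 24, 28, 42, 48, 56, 84, 112, 168, 336.
Test each divisor d:
103^1 ≡ 103 (mod 377)
103^2 ≡ 53 (mod 377)
103^3 ≡ 181 (mod 377)
103^4 ≡ 170 (mod 377)
103^6 ≡ 339 (mod 377)
103^7 ≡ 233 (mod 377)
103^8 ≡ 248 (mod 377)
103^12 ≡ 313 (mod 377)
103^14 ≡ 1 (mod 377) ✓
Therefore the multiplicative order of 103 modulo 377 is 14.

14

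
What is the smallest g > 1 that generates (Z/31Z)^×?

3

φ(31) = 31 − 1 = 30 = 2 · 3 · 5.
Test candidates g = 2, 3, … against the prime factors q ∈ {2, 3, 5} of φ(31): g is a generator iff g^(30/q) ≢ 1 for every such q.
g = 2: 2^15 ≡ 1 — hits 1, so not a primitive root.
g = 3: 3^15 ≡ 30; 3^10 ≡ 25; 3^6 ≡ 16 — none is 1, so 3 is a primitive root.
Hence the least primitive root of 31 is 3.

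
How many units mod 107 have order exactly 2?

1

φ(107) = 107 − 1 = 106 = 2 · 53.
Since (Z/107Z)^× is cyclic of order 106, the number of elements of order d is φ(d) when d | 106 and 0 otherwise.
2 | 106, and φ(2) = 2 − 1 = 1.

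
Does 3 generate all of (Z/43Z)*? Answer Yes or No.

φ(43) = 43 − 1 = 42 = 2 · 3 · 7.
An element g generates (Z/43Z)^× iff g^(42/q) ≢ 1 (mod 43) for each prime q ∈ {2, 3, 7}.
3^21 ≡ 42 (mod 43)  [q = 2: ≢ 1 ✓]
3^14 ≡ 36 (mod 43)  [q = 3: ≢ 1 ✓]
3^6 ≡ 41 (mod 43)  [q = 7: ≢ 1 ✓]
None equal 1, so ord_43(3) = 42: 3 is a primitive root.

Yes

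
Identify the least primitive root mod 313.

φ(313) = 313 − 1 = 312 = 2^3 · 3 · 13.
g is a primitive root iff g^(312/q) ≢ 1 (mod 313) for each prime q ∈ {2, 3, 13}.
g = 2: 2^156 ≡ 1 — hits 1, so not a primitive root.
g = 3: 3^156 ≡ 1 — hits 1, so not a primitive root.
g = 4: 4^156 ≡ 1 — hits 1, so not a primitive root.
g = 5: 5^156 ≡ 312; 5^104 ≡ 1 — hits 1, so not a primitive root.
g = 6: 6^156 ≡ 1 — hits 1, so not a primitive root.
g = 7: 7^156 ≡ 312; 7^104 ≡ 1 — hits 1, so not a primitive root.
g = 8: 8^156 ≡ 1 — hits 1, so not a primitive root.
g = 9: 9^156 ≡ 1 — hits 1, so not a primitive root.
g = 10: 10^156 ≡ 312; 10^104 ≡ 214; 10^24 ≡ 103 — none is 1, so 10 is a primitive root.
So 10 is the smallest generator of (Z/313Z)^×.

10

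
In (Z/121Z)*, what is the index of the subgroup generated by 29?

The order of 29 must divide φ(121) = φ(11^2) = 11·(11−1) = 110 = 2 · 5 · 11.
Divisors of 110: 1, 2, 5, 10, 11, 22, 55, 110.
Check 29^d mod 121 for each divisor in increasing order:
29^1 ≡ 29 (mod 121)
29^2 ≡ 115 (mod 121)
29^5 ≡ 76 (mod 121)
29^10 ≡ 89 (mod 121)
29^11 ≡ 40 (mod 121)
29^22 ≡ 27 (mod 121)
29^55 ≡ 120 (mod 121)
29^110 ≡ 1 (mod 121) ✓
The order of 29 is 110, so the subgroup it generates has 110 elements.
[(Z/121Z)^× : ⟨29⟩] = 110/110 = 1.

1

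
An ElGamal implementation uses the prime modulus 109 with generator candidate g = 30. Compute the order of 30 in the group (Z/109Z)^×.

108

Since 30 ∈ (Z/109Z)^×, its order divides φ(109) = 109 − 1 = 108 = 2^2 · 3^3.
Divisors of 108: 1, 2, 3, 4, 6, 9, 12, 18, 27, 36, 54, 108.
Test each divisor d:
30^1 ≡ 30
30^2 ≡ 28
30^3 ≡ 77
30^4 ≡ 21
30^6 ≡ 43
30^9 ≡ 41
30^12 ≡ 105
30^18 ≡ 46
30^27 ≡ 33
30^36 ≡ 45
30^54 ≡ 108
30^108 ≡ 1
The smallest such exponent is 108, so the order of 30 is 108.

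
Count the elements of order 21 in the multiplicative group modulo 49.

φ(49) = φ(7^2) = 7·(7−1) = 42 = 2 · 3 · 7.
(Z/49Z)^× is cyclic (|G| = 42); a cyclic group of order m has exactly φ(d) elements of each order d | m, and none otherwise.
21 = 3 · 7 divides 42, and φ(21) = 12.

12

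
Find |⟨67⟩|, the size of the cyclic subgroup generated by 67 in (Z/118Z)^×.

58

By Lagrange's theorem, ord_118(67) divides φ(118) = φ(2)·φ(59) = 1·58 = 58 = 2 · 29.
Divisors of 58: 1, 2, 29, 58.
Compute 67^d (mod 118) for the divisors d until we hit 1:
67^1 ≡ 67
67^2 ≡ 5
67^29 ≡ 117
67^58 ≡ 1
So ord_118(67) = 58.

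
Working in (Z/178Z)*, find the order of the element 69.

By Lagrange's theorem, ord_178(69) divides φ(178) = φ(2)·φ(89) = 1·88 = 88 = 2^3 · 11.
Divisors of 88: 1, 2, 4, 8, 11, 22, 44, 88.
Test each divisor d:
69^1 ≡ 69
69^2 ≡ 133
69^4 ≡ 67
69^8 ≡ 39
69^11 ≡ 123
69^22 ≡ 177
69^44 ≡ 1
So ord_178(69) = 44.

44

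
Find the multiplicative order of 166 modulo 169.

78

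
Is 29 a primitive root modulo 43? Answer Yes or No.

Yes

φ(43) = 43 − 1 = 42 = 2 · 3 · 7.
29 is a primitive root mod 43 iff 29^(φ(43)/q) ≢ 1 for every prime q | φ(43), i.e. q ∈ {2, 3, 7}.
29^21 ≡ 42 (mod 43)  [q = 2: ≢ 1 ✓]
29^14 ≡ 6 (mod 43)  [q = 3: ≢ 1 ✓]
29^6 ≡ 21 (mod 43)  [q = 7: ≢ 1 ✓]
Every test exponent gives a nontrivial residue, hence 29 generates the full group.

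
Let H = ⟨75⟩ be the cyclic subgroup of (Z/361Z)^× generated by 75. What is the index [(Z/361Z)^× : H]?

9

By Lagrange's theorem, ord_361(75) divides φ(361) = φ(19^2) = 19·(19−1) = 342 = 2 · 3^2 · 19.
Divisors of 342: 1, 2, 3, 6, 9, 18, 19, 38, 57, 114, 171, 342.
Compute 75^d (mod 361) for the divisors d until we hit 1:
75^1 ≡ 75
75^2 ≡ 210
75^3 ≡ 227
75^6 ≡ 267
75^9 ≡ 322
75^18 ≡ 77
75^19 ≡ 360
75^38 ≡ 1
So ord_361(75) = 38, hence |⟨75⟩| = 38.
Index = |(Z/361Z)^×| / |⟨75⟩| = 342 / 38 = 9.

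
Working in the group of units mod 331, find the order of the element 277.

By Lagrange's theorem, ord_331(277) divides φ(331) = 331 − 1 = 330 = 2 · 3 · 5 · 11.
Divisors of 330: 1, 2, 3, 5, 6, 10, 11, 15, 22, 30, 33, 55, 66, 110, 165, 330.
Check 277^d mod 331 for each divisor in increasing order:
277^1 ≡ 277
277^2 ≡ 268
277^3 ≡ 92
277^5 ≡ 162
277^6 ≡ 189
277^10 ≡ 95
277^11 ≡ 166
277^15 ≡ 164
277^22 ≡ 83
277^30 ≡ 85
277^33 ≡ 207
277^55 ≡ 300
277^66 ≡ 150
277^110 ≡ 299
277^165 ≡ 330
277^330 ≡ 1
Therefore the multiplicative order of 277 modulo 331 is 330.

330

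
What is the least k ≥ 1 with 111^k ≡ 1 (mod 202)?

By Lagrange's theorem, ord_202(111) divides φ(202) = φ(2)·φ(101) = 1·100 = 100 = 2^2 · 5^2.
Divisors of 100: 1, 2, 4, 5, 10, 20, 25, 50, 100.
Test each divisor d:
111^1 ≡ 111 (mod 202)
111^2 ≡ 201 (mod 202)
111^4 ≡ 1 (mod 202) ✓
Therefore the multiplicative order of 111 modulo 202 is 4.

4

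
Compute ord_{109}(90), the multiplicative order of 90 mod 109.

36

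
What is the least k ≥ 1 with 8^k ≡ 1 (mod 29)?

28

ord(8) | φ(29) = 29 − 1 = 28 = 2^2 · 7.
Divisors of 28: 1, 2, 4, 7, 14, 28.
Check 8^d mod 29 for each divisor in increasing order:
8^1 ≡ 8
8^2 ≡ 6
8^4 ≡ 7
8^7 ≡ 17
8^14 ≡ 28
8^28 ≡ 1
Hence ord(8) = 28.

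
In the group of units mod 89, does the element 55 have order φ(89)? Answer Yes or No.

No

φ(89) = 89 − 1 = 88 = 2^3 · 11.
55 is a primitive root mod 89 iff 55^(φ(89)/q) ≢ 1 for every prime q | φ(89), i.e. q ∈ {2, 11}.
55^44 ≡ 1 (mod 89)  [q = 2: ≡ 1 ✗]
55^8 ≡ 1 (mod 89)  [q = 11: ≡ 1 ✗]
The check at q = 2 fails, so 55 generates a proper subgroup.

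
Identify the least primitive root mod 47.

5

φ(47) = 47 − 1 = 46 = 2 · 23.
Test candidates g = 2, 3, … against the prime factors q ∈ {2, 23} of φ(47): g is a generator iff g^(46/q) ≢ 1 for every such q.
g = 2: 2^23 ≡ 1 — hits 1, so not a primitive root.
g = 3: 3^23 ≡ 1 — hits 1, so not a primitive root.
g = 4: 4^23 ≡ 1 — hits 1, so not a primitive root.
g = 5: 5^23 ≡ 46; 5^2 ≡ 25 — none is 1, so 5 is a primitive root.
The smallest primitive root modulo 47 is 5.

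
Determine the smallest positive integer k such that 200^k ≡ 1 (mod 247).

ord(200) | φ(247) = φ(13·19) = (13−1)·(19−1) = 12·18 = 216 = 2^3 · 3^3.
Divisors of 216: 1, 2, 3, 4, 6, 8, 9, 12, 18, 24, 27, 36, 54, 72, 108, 216.
Test each divisor d:
200^1 ≡ 200 (mod 247)
200^2 ≡ 233 (mod 247)
200^3 ≡ 164 (mod 247)
200^4 ≡ 196 (mod 247)
200^6 ≡ 220 (mod 247)
200^8 ≡ 131 (mod 247)
200^9 ≡ 18 (mod 247)
200^12 ≡ 235 (mod 247)
200^18 ≡ 77 (mod 247)
200^24 ≡ 144 (mod 247)
200^27 ≡ 151 (mod 247)
200^36 ≡ 1 (mod 247) ✓
Therefore the multiplicative order of 200 modulo 247 is 36.

36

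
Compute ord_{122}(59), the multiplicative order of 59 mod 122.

Since 59 ∈ (Z/122Z)^×, its order divides φ(122) = φ(2)·φ(61) = 1·60 = 60 = 2^2 · 3 · 5.
Divisors of 60: 1, 2, 3, 4, 5, 6, 10, 12, 15, 20, 30, 60.
Evaluate successive powers at the divisors of 60:
59^1 ≡ 59 (mod 122)
59^2 ≡ 65 (mod 122)
59^3 ≡ 53 (mod 122)
59^4 ≡ 77 (mod 122)
59^5 ≡ 29 (mod 122)
59^6 ≡ 3 (mod 122)
59^10 ≡ 109 (mod 122)
59^12 ≡ 9 (mod 122)
59^15 ≡ 111 (mod 122)
59^20 ≡ 47 (mod 122)
59^30 ≡ 121 (mod 122)
59^60 ≡ 1 (mod 122) ✓
Hence ord(59) = 60.

60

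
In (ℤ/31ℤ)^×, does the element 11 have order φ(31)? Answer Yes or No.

Yes

φ(31) = 31 − 1 = 30 = 2 · 3 · 5.
11 is a primitive root mod 31 iff 11^(φ(31)/q) ≢ 1 for every prime q | φ(31), i.e. q ∈ {2, 3, 5}.
11^15 ≡ 30 (mod 31)  [q = 2: ≢ 1 ✓]
11^10 ≡ 5 (mod 31)  [q = 3: ≢ 1 ✓]
11^6 ≡ 4 (mod 31)  [q = 5: ≢ 1 ✓]
None equal 1, so ord_31(11) = 30: 11 is a primitive root.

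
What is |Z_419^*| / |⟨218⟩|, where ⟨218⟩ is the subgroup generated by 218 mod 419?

2

Since 218 ∈ (Z/419Z)^×, its order divides φ(419) = 419 − 1 = 418 = 2 · 11 · 19.
Divisors of 418: 1, 2, 11, 19, 22, 38, 209, 418.
Check 218^d mod 419 for each divisor in increasing order:
218^1 ≡ 218 (mod 419)
218^2 ≡ 177 (mod 419)
218^11 ≡ 343 (mod 419)
218^19 ≡ 152 (mod 419)
218^22 ≡ 329 (mod 419)
218^38 ≡ 59 (mod 419)
218^209 ≡ 1 (mod 419) ✓
The order of 218 is 209, so the subgroup it generates has 209 elements.
Index = |(Z/419Z)^×| / |⟨218⟩| = 418 / 209 = 2.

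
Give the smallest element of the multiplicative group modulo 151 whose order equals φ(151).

6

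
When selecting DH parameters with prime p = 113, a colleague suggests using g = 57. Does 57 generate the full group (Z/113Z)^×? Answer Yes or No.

No

φ(113) = 113 − 1 = 112 = 2^4 · 7.
An element g generates (Z/113Z)^× iff g^(112/q) ≢ 1 (mod 113) for each prime q ∈ {2, 7}.
57^56 ≡ 1 (mod 113)  [q = 2: ≡ 1 ✗]
57^16 ≡ 28 (mod 113)  [q = 7: ≢ 1 ✓]
The check at q = 2 fails, so 57 generates a proper subgroup.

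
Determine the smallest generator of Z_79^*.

3

φ(79) = 79 − 1 = 78 = 2 · 3 · 13.
Test candidates g = 2, 3, … against the prime factors q ∈ {2, 3, 13} of φ(79): g is a generator iff g^(78/q) ≢ 1 for every such q.
g = 2: 2^39 ≡ 1 — hits 1, so not a primitive root.
g = 3: 3^39 ≡ 78; 3^26 ≡ 23; 3^6 ≡ 18 — none is 1, so 3 is a primitive root.
Hence the least primitive root of 79 is 3.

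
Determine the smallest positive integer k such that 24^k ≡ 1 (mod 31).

By Lagrange's theorem, ord_31(24) divides φ(31) = 31 − 1 = 30 = 2 · 3 · 5.
Divisors of 30: 1, 2, 3, 5, 6, 10, 15, 30.
Test each divisor d:
24^1 ≡ 24 (mod 31)
24^2 ≡ 18 (mod 31)
24^3 ≡ 29 (mod 31)
24^5 ≡ 26 (mod 31)
24^6 ≡ 4 (mod 31)
24^10 ≡ 25 (mod 31)
24^15 ≡ 30 (mod 31)
24^30 ≡ 1 (mod 31) ✓
Therefore the multiplicative order of 24 modulo 31 is 30.

30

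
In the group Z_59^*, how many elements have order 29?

28

φ(59) = 59 − 1 = 58 = 2 · 29.
Since (Z/59Z)^× is cyclic of order 58, the number of elements of order d is φ(d) when d | 58 and 0 otherwise.
29 | 58, and φ(29) = 29 − 1 = 28.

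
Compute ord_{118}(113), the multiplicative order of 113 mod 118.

58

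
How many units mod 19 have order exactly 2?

1

φ(19) = 19 − 1 = 18 = 2 · 3^2.
In a cyclic group of order 18, there are φ(d) elements of order d for each divisor d of 18, and zero for non-divisors.
2 | 18, and φ(2) = 2 − 1 = 1.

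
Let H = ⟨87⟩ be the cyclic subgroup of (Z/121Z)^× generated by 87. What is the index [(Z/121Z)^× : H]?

5

Since 87 ∈ (Z/121Z)^×, its order divides φ(121) = φ(11^2) = 11·(11−1) = 110 = 2 · 5 · 11.
Divisors of 110: 1, 2, 5, 10, 11, 22, 55, 110.
Evaluate successive powers at the divisors of 110:
87^1 ≡ 87
87^2 ≡ 67
87^5 ≡ 76
87^10 ≡ 89
87^11 ≡ 120
87^22 ≡ 1
Thus |⟨87⟩| = ord(87) = 22.
[(Z/121Z)^× : ⟨87⟩] = 110/22 = 5.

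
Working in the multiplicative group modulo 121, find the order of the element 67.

By Lagrange's theorem, ord_121(67) divides φ(121) = φ(11^2) = 11·(11−1) = 110 = 2 · 5 · 11.
Divisors of 110: 1, 2, 5, 10, 11, 22, 55, 110.
Test each divisor d:
67^1 ≡ 67 (mod 121)
67^2 ≡ 12 (mod 121)
67^5 ≡ 89 (mod 121)
67^10 ≡ 56 (mod 121)
67^11 ≡ 1 (mod 121) ✓
So ord_121(67) = 11.

11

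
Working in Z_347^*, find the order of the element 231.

By Lagrange's theorem, ord_347(231) divides φ(347) = 347 − 1 = 346 = 2 · 173.
Divisors of 346: 1, 2, 173, 346.
Evaluate successive powers at the divisors of 346:
231^1 ≡ 231
231^2 ≡ 270
231^173 ≡ 346
231^346 ≡ 1
Hence ord(231) = 346.

346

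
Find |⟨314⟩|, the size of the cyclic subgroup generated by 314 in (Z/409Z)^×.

The order of 314 must divide φ(409) = 409 − 1 = 408 = 2^3 · 3 · 17.
Divisors of 408: 1, 2, 3, 4, 6, 8, 12, 17, 24, 34, 51, 68, 102, 136, 204, 408.
Test each divisor d:
314^1 ≡ 314 (mod 409)
314^2 ≡ 27 (mod 409)
314^3 ≡ 298 (mod 409)
314^4 ≡ 320 (mod 409)
314^6 ≡ 51 (mod 409)
314^8 ≡ 150 (mod 409)
314^12 ≡ 147 (mod 409)
314^17 ≡ 343 (mod 409)
314^24 ≡ 341 (mod 409)
314^34 ≡ 266 (mod 409)
314^51 ≡ 31 (mod 409)
314^68 ≡ 408 (mod 409)
314^102 ≡ 143 (mod 409)
314^136 ≡ 1 (mod 409) ✓
So ord_409(314) = 136.

136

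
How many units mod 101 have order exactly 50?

20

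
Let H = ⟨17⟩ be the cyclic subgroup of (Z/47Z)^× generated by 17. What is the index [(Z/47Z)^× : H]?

2

By Lagrange's theorem, ord_47(17) divides φ(47) = 47 − 1 = 46 = 2 · 23.
Divisors of 46: 1, 2, 23, 46.
Compute 17^d (mod 47) for the divisors d until we hit 1:
17^1 ≡ 17 (mod 47)
17^2 ≡ 7 (mod 47)
17^23 ≡ 1 (mod 47) ✓
The order of 17 is 23, so the subgroup it generates has 23 elements.
Index = |(Z/47Z)^×| / |⟨17⟩| = 46 / 23 = 2.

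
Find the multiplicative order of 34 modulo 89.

4

By Lagrange's theorem, ord_89(34) divides φ(89) = 89 − 1 = 88 = 2^3 · 11.
Divisors of 88: 1, 2, 4, 8, 11, 22, 44, 88.
Compute 34^d (mod 89) for the divisors d until we hit 1:
34^1 ≡ 34 (mod 89)
34^2 ≡ 88 (mod 89)
34^4 ≡ 1 (mod 89) ✓
Hence ord(34) = 4.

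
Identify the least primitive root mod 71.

φ(71) = 71 − 1 = 70 = 2 · 5 · 7.
Test candidates g = 2, 3, … against the prime factors q ∈ {2, 5, 7} of φ(71): g is a generator iff g^(70/q) ≢ 1 for every such q.
g = 2: 2^35 ≡ 1 — hits 1, so not a primitive root.
g = 3: 3^35 ≡ 1 — hits 1, so not a primitive root.
g = 4: 4^35 ≡ 1 — hits 1, so not a primitive root.
g = 5: 5^35 ≡ 1 — hits 1, so not a primitive root.
g = 6: 6^35 ≡ 1 — hits 1, so not a primitive root.
g = 7: 7^35 ≡ 70; 7^14 ≡ 54; 7^10 ≡ 45 — none is 1, so 7 is a primitive root.
So 7 is the smallest generator of (Z/71Z)^×.

7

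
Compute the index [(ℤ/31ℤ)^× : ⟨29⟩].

3

The order of 29 must divide φ(31) = 31 − 1 = 30 = 2 · 3 · 5.
Divisors of 30: 1, 2, 3, 5, 6, 10, 15, 30.
Compute 29^d (mod 31) for the divisors d until we hit 1:
29^1 ≡ 29 (mod 31)
29^2 ≡ 4 (mod 31)
29^3 ≡ 23 (mod 31)
29^5 ≡ 30 (mod 31)
29^6 ≡ 2 (mod 31)
29^10 ≡ 1 (mod 31) ✓
The order of 29 is 10, so the subgroup it generates has 10 elements.
Index = |(Z/31Z)^×| / |⟨29⟩| = 30 / 10 = 3.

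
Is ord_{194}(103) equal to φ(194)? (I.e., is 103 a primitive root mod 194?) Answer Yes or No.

φ(194) = φ(2)·φ(97) = 1·96 = 96 = 2^5 · 3.
103 is a primitive root mod 194 iff 103^(φ(194)/q) ≢ 1 for every prime q | φ(194), i.e. q ∈ {2, 3}.
103^48 ≡ 1 (mod 194)  [q = 2: ≡ 1 ✗]
103^32 ≡ 61 (mod 194)  [q = 3: ≢ 1 ✓]
The check at q = 2 fails, so 103 generates a proper subgroup.

No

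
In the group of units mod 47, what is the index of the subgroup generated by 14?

Since 14 ∈ (Z/47Z)^×, its order divides φ(47) = 47 − 1 = 46 = 2 · 23.
Divisors of 46: 1, 2, 23, 46.
Check 14^d mod 47 for each divisor in increasing order:
14^1 ≡ 14
14^2 ≡ 8
14^23 ≡ 1
So ord_47(14) = 23, hence |⟨14⟩| = 23.
Index = |(Z/47Z)^×| / |⟨14⟩| = 46 / 23 = 2.

2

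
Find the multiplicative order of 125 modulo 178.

44

Since 125 ∈ (Z/178Z)^×, its order divides φ(178) = φ(2)·φ(89) = 1·88 = 88 = 2^3 · 11.
Divisors of 88: 1, 2, 4, 8, 11, 22, 44, 88.
Evaluate successive powers at the divisors of 88:
125^1 ≡ 125 (mod 178)
125^2 ≡ 139 (mod 178)
125^4 ≡ 97 (mod 178)
125^8 ≡ 153 (mod 178)
125^11 ≡ 123 (mod 178)
125^22 ≡ 177 (mod 178)
125^44 ≡ 1 (mod 178) ✓
The smallest such exponent is 44, so the order of 125 is 44.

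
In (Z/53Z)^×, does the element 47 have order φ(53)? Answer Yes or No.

φ(53) = 53 − 1 = 52 = 2^2 · 13.
Test 47^(52/q) mod 53 for each prime factor q of 52:
47^26 ≡ 1 (mod 53)  [q = 2: ≡ 1 ✗]
47^4 ≡ 24 (mod 53)  [q = 13: ≢ 1 ✓]
The check at q = 2 fails, so 47 generates a proper subgroup.

No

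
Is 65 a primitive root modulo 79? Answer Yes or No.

No

φ(79) = 79 − 1 = 78 = 2 · 3 · 13.
An element g generates (Z/79Z)^× iff g^(78/q) ≢ 1 (mod 79) for each prime q ∈ {2, 3, 13}.
65^39 ≡ 1 (mod 79)  [q = 2: ≡ 1 ✗]
65^26 ≡ 1 (mod 79)  [q = 3: ≡ 1 ✗]
65^6 ≡ 46 (mod 79)  [q = 13: ≢ 1 ✓]
Since 65^39 ≡ 1, the order of 65 divides 39 < 78, so 65 is not a primitive root.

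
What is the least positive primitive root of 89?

3

φ(89) = 89 − 1 = 88 = 2^3 · 11.
Test candidates g = 2, 3, … against the prime factors q ∈ {2, 11} of φ(89): g is a generator iff g^(88/q) ≢ 1 for every such q.
g = 2: 2^44 ≡ 1 — hits 1, so not a primitive root.
g = 3: 3^44 ≡ 88; 3^8 ≡ 64 — none is 1, so 3 is a primitive root.
The smallest primitive root modulo 89 is 3.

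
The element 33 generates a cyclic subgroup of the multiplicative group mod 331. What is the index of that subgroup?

6

Since 33 ∈ (Z/331Z)^×, its order divides φ(331) = 331 − 1 = 330 = 2 · 3 · 5 · 11.
Divisors of 330: 1, 2, 3, 5, 6, 10, 11, 15, 22, 30, 33, 55, 66, 110, 165, 330.
Compute 33^d (mod 331) for the divisors d until we hit 1:
33^1 ≡ 33
33^2 ≡ 96
33^3 ≡ 189
33^5 ≡ 270
33^6 ≡ 304
33^10 ≡ 80
33^11 ≡ 323
33^15 ≡ 85
33^22 ≡ 64
33^30 ≡ 274
33^33 ≡ 150
33^55 ≡ 1
So ord_331(33) = 55, hence |⟨33⟩| = 55.
[(Z/331Z)^× : ⟨33⟩] = 330/55 = 6.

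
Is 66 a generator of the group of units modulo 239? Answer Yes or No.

φ(239) = 239 − 1 = 238 = 2 · 7 · 17.
66 is a primitive root mod 239 iff 66^(φ(239)/q) ≢ 1 for every prime q | φ(239), i.e. q ∈ {2, 7, 17}.
66^119 ≡ 1 (mod 239)  [q = 2: ≡ 1 ✗]
66^34 ≡ 44 (mod 239)  [q = 7: ≢ 1 ✓]
66^14 ≡ 75 (mod 239)  [q = 17: ≢ 1 ✓]
66^119 ≡ 1 shows ord(66) | 119, strictly less than φ(239); not a primitive root.

No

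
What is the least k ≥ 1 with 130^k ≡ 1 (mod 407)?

180

ord(130) | φ(407) = φ(11·37) = (11−1)·(37−1) = 10·36 = 360 = 2^3 · 3^2 · 5.
Divisors of 360: 1, 2, 3, 4, 5, 6, 8, 9, 10, 12, 15, 18, 20, 24, 30, 36, 40, 45, 60, 72, 90, 120, 180, 360.
Check 130^d mod 407 for each divisor in increasing order:
130^1 ≡ 130 (mod 407)
130^2 ≡ 213 (mod 407)
130^3 ≡ 14 (mod 407)
130^4 ≡ 192 (mod 407)
130^5 ≡ 133 (mod 407)
130^6 ≡ 196 (mod 407)
130^8 ≡ 234 (mod 407)
130^9 ≡ 302 (mod 407)
130^10 ≡ 188 (mod 407)
130^12 ≡ 158 (mod 407)
130^15 ≡ 177 (mod 407)
130^18 ≡ 36 (mod 407)
130^20 ≡ 342 (mod 407)
130^24 ≡ 137 (mod 407)
130^30 ≡ 397 (mod 407)
130^36 ≡ 75 (mod 407)
130^40 ≡ 155 (mod 407)
130^45 ≡ 265 (mod 407)
130^60 ≡ 100 (mod 407)
130^72 ≡ 334 (mod 407)
130^90 ≡ 221 (mod 407)
130^120 ≡ 232 (mod 407)
130^180 ≡ 1 (mod 407) ✓
So ord_407(130) = 180.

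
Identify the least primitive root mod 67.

φ(67) = 67 − 1 = 66 = 2 · 3 · 11.
Test candidates g = 2, 3, … against the prime factors q ∈ {2, 3, 11} of φ(67): g is a generator iff g^(66/q) ≢ 1 for every such q.
g = 2: 2^33 ≡ 66; 2^22 ≡ 37; 2^6 ≡ 64 — none is 1, so 2 is a primitive root.
So 2 is the smallest generator of (Z/67Z)^×.

2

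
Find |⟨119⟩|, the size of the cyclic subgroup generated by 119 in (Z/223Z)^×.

37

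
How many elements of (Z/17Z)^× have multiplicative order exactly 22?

0

φ(17) = 17 − 1 = 16 = 2^4.
(Z/17Z)^× is cyclic (|G| = 16); a cyclic group of order m has exactly φ(d) elements of each order d | m, and none otherwise.
Here 16 is not a multiple of 22, so there are no elements of order 22.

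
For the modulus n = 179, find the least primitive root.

2

φ(179) = 179 − 1 = 178 = 2 · 89.
g is a primitive root iff g^(178/q) ≢ 1 (mod 179) for each prime q ∈ {2, 89}.
g = 2: 2^89 ≡ 178; 2^2 ≡ 4 — none is 1, so 2 is a primitive root.
The smallest primitive root modulo 179 is 2.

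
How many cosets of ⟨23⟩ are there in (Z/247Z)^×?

Since 23 ∈ (Z/247Z)^×, its order divides φ(247) = φ(13·19) = (13−1)·(19−1) = 12·18 = 216 = 2^3 · 3^3.
Divisors of 216: 1, 2, 3, 4, 6, 8, 9, 12, 18, 24, 27, 36, 54, 72, 108, 216.
Check 23^d mod 247 for each divisor in increasing order:
23^1 ≡ 23
23^2 ≡ 35
23^3 ≡ 64
23^4 ≡ 237
23^6 ≡ 144
23^8 ≡ 100
23^9 ≡ 77
23^12 ≡ 235
23^18 ≡ 1
So ord_247(23) = 18, hence |⟨23⟩| = 18.
The index is φ(247) / ord(23) = 216 / 18 = 12.

12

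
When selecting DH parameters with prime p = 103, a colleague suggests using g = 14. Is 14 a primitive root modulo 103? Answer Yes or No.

φ(103) = 103 − 1 = 102 = 2 · 3 · 17.
Test 14^(102/q) mod 103 for each prime factor q of 102:
14^51 ≡ 1 (mod 103)  [q = 2: ≡ 1 ✗]
14^34 ≡ 1 (mod 103)  [q = 3: ≡ 1 ✗]
14^6 ≡ 30 (mod 103)  [q = 17: ≢ 1 ✓]
14^51 ≡ 1 shows ord(14) | 51, strictly less than φ(103); not a primitive root.

No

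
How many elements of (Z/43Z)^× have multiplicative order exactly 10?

φ(43) = 43 − 1 = 42 = 2 · 3 · 7.
In a cyclic group of order 42, there are φ(d) elements of order d for each divisor d of 42, and zero for non-divisors.
Here 42 is not a multiple of 10, so there are no elements of order 10.

0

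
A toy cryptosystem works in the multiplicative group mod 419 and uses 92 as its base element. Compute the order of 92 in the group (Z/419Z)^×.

209

Since 92 ∈ (Z/419Z)^×, its order divides φ(419) = 419 − 1 = 418 = 2 · 11 · 19.
Divisors of 418: 1, 2, 11, 19, 22, 38, 209, 418.
Check 92^d mod 419 for each divisor in increasing order:
92^1 ≡ 92
92^2 ≡ 84
92^11 ≡ 306
92^19 ≡ 152
92^22 ≡ 199
92^38 ≡ 59
92^209 ≡ 1
Therefore the multiplicative order of 92 modulo 419 is 209.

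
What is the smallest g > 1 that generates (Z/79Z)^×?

3

φ(79) = 79 − 1 = 78 = 2 · 3 · 13.
g is a primitive root iff g^(78/q) ≢ 1 (mod 79) for each prime q ∈ {2, 3, 13}.
g = 2: 2^39 ≡ 1 — hits 1, so not a primitive root.
g = 3: 3^39 ≡ 78; 3^26 ≡ 23; 3^6 ≡ 18 — none is 1, so 3 is a primitive root.
The smallest primitive root modulo 79 is 3.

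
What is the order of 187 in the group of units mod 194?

96

By Lagrange's theorem, ord_194(187) divides φ(194) = φ(2)·φ(97) = 1·96 = 96 = 2^5 · 3.
Divisors of 96: 1, 2, 3, 4, 6, 8, 12, 16, 24, 32, 48, 96.
Test each divisor d:
187^1 ≡ 187 (mod 194)
187^2 ≡ 49 (mod 194)
187^3 ≡ 45 (mod 194)
187^4 ≡ 73 (mod 194)
187^6 ≡ 85 (mod 194)
187^8 ≡ 91 (mod 194)
187^12 ≡ 47 (mod 194)
187^16 ≡ 133 (mod 194)
187^24 ≡ 75 (mod 194)
187^32 ≡ 35 (mod 194)
187^48 ≡ 193 (mod 194)
187^96 ≡ 1 (mod 194) ✓
The smallest such exponent is 96, so the order of 187 is 96.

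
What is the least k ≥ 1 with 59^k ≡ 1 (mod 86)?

The order of 59 must divide φ(86) = φ(2)·φ(43) = 1·42 = 42 = 2 · 3 · 7.
Divisors of 42: 1, 2, 3, 6, 7, 14, 21, 42.
Compute 59^d (mod 86) for the divisors d until we hit 1:
59^1 ≡ 59 (mod 86)
59^2 ≡ 41 (mod 86)
59^3 ≡ 11 (mod 86)
59^6 ≡ 35 (mod 86)
59^7 ≡ 1 (mod 86) ✓
The smallest such exponent is 7, so the order of 59 is 7.

7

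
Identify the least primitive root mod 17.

φ(17) = 17 − 1 = 16 = 2^4.
g is a primitive root iff g^(16/q) ≢ 1 (mod 17) for each prime q ∈ {2}.
g = 2: 2^8 ≡ 1 — hits 1, so not a primitive root.
g = 3: 3^8 ≡ 16 — none is 1, so 3 is a primitive root.
Hence the least primitive root of 17 is 3.

3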